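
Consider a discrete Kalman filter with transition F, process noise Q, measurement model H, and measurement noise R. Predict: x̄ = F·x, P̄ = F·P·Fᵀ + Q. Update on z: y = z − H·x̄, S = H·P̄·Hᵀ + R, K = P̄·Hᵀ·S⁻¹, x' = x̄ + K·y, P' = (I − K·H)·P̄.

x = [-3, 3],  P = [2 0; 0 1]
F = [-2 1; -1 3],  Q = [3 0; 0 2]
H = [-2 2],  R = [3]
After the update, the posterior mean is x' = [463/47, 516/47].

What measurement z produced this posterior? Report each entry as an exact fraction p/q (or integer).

z = [2]

x̄ = F·x = [9, 12]
P̄ = F·P·Fᵀ + Q = [12 7; 7 13]
S = H·P̄·Hᵀ + R = [47]
K = P̄·Hᵀ·S⁻¹ = [-10/47; 12/47]
x' − x̄ = [40/47, -48/47] = K·y
y = (KᵀK)⁻¹·Kᵀ·(x' − x̄) = [-4]
z = y + H·x̄ = [-4] + [6] = [2]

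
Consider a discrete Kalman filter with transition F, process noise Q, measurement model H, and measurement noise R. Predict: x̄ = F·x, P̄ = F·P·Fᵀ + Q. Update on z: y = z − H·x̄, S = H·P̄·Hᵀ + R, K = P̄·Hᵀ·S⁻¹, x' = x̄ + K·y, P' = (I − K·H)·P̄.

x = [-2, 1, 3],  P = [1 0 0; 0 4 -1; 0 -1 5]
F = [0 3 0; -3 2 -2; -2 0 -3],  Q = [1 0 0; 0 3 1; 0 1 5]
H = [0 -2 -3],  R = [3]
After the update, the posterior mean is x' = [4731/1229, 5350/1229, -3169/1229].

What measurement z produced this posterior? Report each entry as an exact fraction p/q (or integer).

x̄ = F·x = [3, 2, -5]
P̄ = F·P·Fᵀ + Q = [37 30 9; 30 56 43; 9 43 54]
S = H·P̄·Hᵀ + R = [1229]
K = P̄·Hᵀ·S⁻¹ = [-87/1229; -241/1229; -248/1229]
x' − x̄ = [1044/1229, 2892/1229, 2976/1229] = K·y
y = (KᵀK)⁻¹·Kᵀ·(x' − x̄) = [-12]
z = y + H·x̄ = [-12] + [11] = [-1]

z = [-1]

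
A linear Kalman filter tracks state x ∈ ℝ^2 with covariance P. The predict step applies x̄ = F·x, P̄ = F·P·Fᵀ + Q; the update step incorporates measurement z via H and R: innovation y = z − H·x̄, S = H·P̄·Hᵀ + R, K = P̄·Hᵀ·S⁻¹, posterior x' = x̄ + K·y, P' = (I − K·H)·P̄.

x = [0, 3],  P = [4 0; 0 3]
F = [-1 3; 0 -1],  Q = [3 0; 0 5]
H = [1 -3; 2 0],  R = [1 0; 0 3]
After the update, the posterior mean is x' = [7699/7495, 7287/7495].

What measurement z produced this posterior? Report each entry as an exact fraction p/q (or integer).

x̄ = F·x = [9, -3]
P̄ = F·P·Fᵀ + Q = [34 -9; -9 8]
S = H·P̄·Hᵀ + R = [161 122; 122 139]
K = P̄·Hᵀ·S⁻¹ = [183/7495 3506/7495; -2391/7495 1128/7495]
x' − x̄ = [-59756/7495, 29772/7495] = K·y
y = (KᵀK)⁻¹·Kᵀ·(x' − x̄) = [-20, -16]
z = y + H·x̄ = [-20, -16] + [18, 18] = [-2, 2]

z = [-2, 2]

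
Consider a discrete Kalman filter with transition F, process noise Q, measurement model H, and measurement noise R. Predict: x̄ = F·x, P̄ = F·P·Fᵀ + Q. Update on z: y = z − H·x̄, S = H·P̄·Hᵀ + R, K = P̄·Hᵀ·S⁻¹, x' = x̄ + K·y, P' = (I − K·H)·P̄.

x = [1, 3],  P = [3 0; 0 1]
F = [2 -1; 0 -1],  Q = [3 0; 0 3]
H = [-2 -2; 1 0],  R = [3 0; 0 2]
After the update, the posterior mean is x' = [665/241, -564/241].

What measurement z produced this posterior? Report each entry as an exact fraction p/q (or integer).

x̄ = F·x = [-1, -3]
P̄ = F·P·Fᵀ + Q = [16 1; 1 4]
S = H·P̄·Hᵀ + R = [91 -34; -34 18]
K = P̄·Hᵀ·S⁻¹ = [-34/241 150/241; -73/241 -249/482]
x' − x̄ = [906/241, 159/241] = K·y
y = (KᵀK)⁻¹·Kᵀ·(x' − x̄) = [-9, 4]
z = y + H·x̄ = [-9, 4] + [8, -1] = [-1, 3]

z = [-1, 3]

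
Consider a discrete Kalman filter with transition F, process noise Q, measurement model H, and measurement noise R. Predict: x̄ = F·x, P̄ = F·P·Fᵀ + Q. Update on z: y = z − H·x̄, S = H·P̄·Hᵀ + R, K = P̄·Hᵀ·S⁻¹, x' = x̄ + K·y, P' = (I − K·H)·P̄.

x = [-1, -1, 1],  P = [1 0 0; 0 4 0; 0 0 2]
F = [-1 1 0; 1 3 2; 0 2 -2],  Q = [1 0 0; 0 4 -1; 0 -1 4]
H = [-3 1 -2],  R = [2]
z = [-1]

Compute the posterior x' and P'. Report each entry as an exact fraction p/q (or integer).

x̄ = F·x = [0, -2, -4]
P̄ = F·P·Fᵀ + Q = [6 11 8; 11 49 15; 8 15 28]
y = z − H·x̄ = [-7]
S = H·P̄·Hᵀ + R = [187]
K = P̄·Hᵀ·S⁻¹ = [-23/187; -14/187; -65/187]
x' = x̄ + K·y = [161/187, -276/187, -293/187]
P' = (I − K·H)·P̄ = [593/187 1735/187 1/187; 1735/187 8967/187 1895/187; 1/187 1895/187 1011/187]

x' = [161/187, -276/187, -293/187]
P' = [593/187 1735/187 1/187; 1735/187 8967/187 1895/187; 1/187 1895/187 1011/187]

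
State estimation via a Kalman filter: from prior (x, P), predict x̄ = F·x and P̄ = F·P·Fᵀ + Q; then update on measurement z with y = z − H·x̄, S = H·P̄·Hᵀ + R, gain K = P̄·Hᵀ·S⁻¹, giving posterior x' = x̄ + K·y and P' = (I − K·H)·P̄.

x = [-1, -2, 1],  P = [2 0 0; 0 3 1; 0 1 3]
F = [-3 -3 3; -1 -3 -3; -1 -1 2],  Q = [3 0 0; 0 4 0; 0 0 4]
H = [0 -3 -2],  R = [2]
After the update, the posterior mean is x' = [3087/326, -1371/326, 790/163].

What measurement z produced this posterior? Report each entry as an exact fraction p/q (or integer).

z = [3]

x̄ = F·x = [12, 4, 5]
P̄ = F·P·Fᵀ + Q = [57 6 24; 6 78 -10; 24 -10 17]
S = H·P̄·Hᵀ + R = [652]
K = P̄·Hᵀ·S⁻¹ = [-33/326; -107/326; -1/163]
x' − x̄ = [-825/326, -2675/326, -25/163] = K·y
y = (KᵀK)⁻¹·Kᵀ·(x' − x̄) = [25]
z = y + H·x̄ = [25] + [-22] = [3]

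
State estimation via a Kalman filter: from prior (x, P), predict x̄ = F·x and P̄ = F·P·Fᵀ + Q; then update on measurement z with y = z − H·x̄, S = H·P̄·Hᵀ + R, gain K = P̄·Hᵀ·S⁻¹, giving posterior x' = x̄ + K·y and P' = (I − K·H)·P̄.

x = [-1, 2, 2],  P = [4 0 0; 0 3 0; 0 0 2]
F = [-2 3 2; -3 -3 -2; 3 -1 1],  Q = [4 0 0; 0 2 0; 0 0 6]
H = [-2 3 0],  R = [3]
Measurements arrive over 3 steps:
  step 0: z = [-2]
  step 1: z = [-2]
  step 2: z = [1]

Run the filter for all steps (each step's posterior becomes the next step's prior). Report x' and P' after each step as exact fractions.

step 0: x' = [545/92, 3279/1012, -4541/1012], P' = [3201/92 2121/92 -3123/92; 2121/92 15795/1012 -22937/1012; -3123/92 -22937/1012 46339/1012]
step 1: x' = [-1330319/134632, -2079313/286093, 11363765/2288744], P' = [25082697/134632 2090880/16829 -7349211/134632; 2090880/16829 23799304/286093 -10457736/286093; -7349211/134632 -10457736/286093 56069425/2288744]
step 2: x' = [75822410317/21417415451, 173308904366/64252246353, 32821730780/64252246353], P' = [1228176435708/21417415451 819648408208/21417415451 -391739550404/21417415451; 819648408208/21417415451 1662440178595/64252246353 -794163263528/64252246353; -391739550404/21417415451 -794163263528/64252246353 920316558232/64252246353]

step 0: x̄ = F·x = [12, -7, -3]
step 0: P̄ = F·P·Fᵀ + Q = [55 -11 -29; -11 73 -31; -29 -31 47]
step 0: y = z − H·x̄ = [43]
step 0: S = H·P̄·Hᵀ + R = [1012]
step 0: K = P̄·Hᵀ·S⁻¹ = [-13/92; 241/1012; -35/1012]
step 0: x' = x̄ + K·y = [545/92, 3279/1012, -4541/1012]
step 0: P' = (I − K·H)·P̄ = [3201/92 2121/92 -3123/92; 2121/92 15795/1012 -22937/1012; -3123/92 -22937/1012 46339/1012]
step 1: x̄ = F·x = [-11235/1012, -4685/253, 10165/1012]
step 1: P̄ = F·P·Fᵀ + Q = [192011/1012 39428/253 -69681/1012; 39428/253 94728/253 -42516/253; -69681/1012 -42516/253 84875/1012]
step 1: y = z − H·x̄ = [15863/506]
step 1: S = H·P̄·Hᵀ + R = [572186/253]
step 1: K = P̄·Hᵀ·S⁻¹ = [2621/67316; 102664/286093; -185415/1144372]
step 1: x' = x̄ + K·y = [-1330319/134632, -2079313/286093, 11363765/2288744]
step 1: P' = (I − K·H)·P̄ = [25082697/134632 2090880/16829 -7349211/134632; 2090880/16829 23799304/286093 -10457736/286093; -7349211/134632 -10457736/286093 56069425/2288744]
step 2: x̄ = F·x = [2256858/286093, 95022251/2288744, -293000/16829]
step 2: P̄ = F·P·Fᵀ + Q = [29479980/286093 127668037/286093 -3477436/16829; 127668037/286093 8395350257/2288744 -28504964/16829; -3477436/16829 -28504964/16829 13304376/16829]
step 2: y = z − H·x̄ = [-246668281/2288744]
step 2: S = H·P̄·Hᵀ + R = [64252246353/2288744]
step 2: K = P̄·Hᵀ·S⁻¹ = [864117736/21417415451; 23143362179/64252246353; -10684162720/64252246353]
step 2: x' = x̄ + K·y = [75822410317/21417415451, 173308904366/64252246353, 32821730780/64252246353]
step 2: P' = (I − K·H)·P̄ = [1228176435708/21417415451 819648408208/21417415451 -391739550404/21417415451; 819648408208/21417415451 1662440178595/64252246353 -794163263528/64252246353; -391739550404/21417415451 -794163263528/64252246353 920316558232/64252246353]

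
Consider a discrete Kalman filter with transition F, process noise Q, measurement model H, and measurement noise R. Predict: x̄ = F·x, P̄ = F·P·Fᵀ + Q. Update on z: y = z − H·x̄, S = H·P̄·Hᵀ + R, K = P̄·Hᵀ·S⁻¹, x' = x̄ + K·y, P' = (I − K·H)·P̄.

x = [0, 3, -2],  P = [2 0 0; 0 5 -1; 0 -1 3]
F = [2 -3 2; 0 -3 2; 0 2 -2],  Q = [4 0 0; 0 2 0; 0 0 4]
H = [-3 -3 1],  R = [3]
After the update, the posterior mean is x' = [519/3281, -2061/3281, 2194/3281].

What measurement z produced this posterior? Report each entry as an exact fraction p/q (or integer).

z = [2]

x̄ = F·x = [-13, -13, 10]
P̄ = F·P·Fᵀ + Q = [81 69 -52; 69 71 -52; -52 -52 44]
S = H·P̄·Hᵀ + R = [3281]
K = P̄·Hᵀ·S⁻¹ = [-502/3281; -472/3281; 356/3281]
x' − x̄ = [43172/3281, 40592/3281, -30616/3281] = K·y
y = (KᵀK)⁻¹·Kᵀ·(x' − x̄) = [-86]
z = y + H·x̄ = [-86] + [88] = [2]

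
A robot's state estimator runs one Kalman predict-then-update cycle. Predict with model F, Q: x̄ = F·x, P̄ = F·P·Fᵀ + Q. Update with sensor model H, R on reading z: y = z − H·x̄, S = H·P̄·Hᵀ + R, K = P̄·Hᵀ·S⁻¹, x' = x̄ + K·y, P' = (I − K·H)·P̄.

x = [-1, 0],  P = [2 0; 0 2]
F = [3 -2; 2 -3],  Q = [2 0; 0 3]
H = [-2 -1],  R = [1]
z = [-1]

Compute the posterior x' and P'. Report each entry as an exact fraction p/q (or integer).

x̄ = F·x = [-3, -2]
P̄ = F·P·Fᵀ + Q = [28 24; 24 29]
y = z − H·x̄ = [-9]
S = H·P̄·Hᵀ + R = [238]
K = P̄·Hᵀ·S⁻¹ = [-40/119; -11/34]
x' = x̄ + K·y = [3/119, 31/34]
P' = (I − K·H)·P̄ = [132/119 -32/17; -32/17 139/34]

x' = [3/119, 31/34]
P' = [132/119 -32/17; -32/17 139/34]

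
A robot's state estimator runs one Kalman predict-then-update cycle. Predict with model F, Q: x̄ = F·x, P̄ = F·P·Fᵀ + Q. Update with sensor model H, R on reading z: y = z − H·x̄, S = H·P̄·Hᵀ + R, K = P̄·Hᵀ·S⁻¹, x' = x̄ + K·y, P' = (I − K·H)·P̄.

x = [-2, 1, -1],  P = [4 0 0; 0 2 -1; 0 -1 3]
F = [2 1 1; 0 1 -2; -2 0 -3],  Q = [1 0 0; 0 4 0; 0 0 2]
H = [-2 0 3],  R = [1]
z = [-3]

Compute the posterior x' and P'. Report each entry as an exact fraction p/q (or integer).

x̄ = F·x = [-4, 3, 7]
P̄ = F·P·Fᵀ + Q = [20 -3 -22; -3 22 21; -22 21 45]
y = z − H·x̄ = [-32]
S = H·P̄·Hᵀ + R = [750]
K = P̄·Hᵀ·S⁻¹ = [-53/375; 23/250; 179/750]
x' = x̄ + K·y = [196/375, 7/125, -239/375]
P' = (I − K·H)·P̄ = [1882/375 844/125 1237/375; 844/125 3913/250 1133/250; 1237/375 1133/250 1709/750]

x' = [196/375, 7/125, -239/375]
P' = [1882/375 844/125 1237/375; 844/125 3913/250 1133/250; 1237/375 1133/250 1709/750]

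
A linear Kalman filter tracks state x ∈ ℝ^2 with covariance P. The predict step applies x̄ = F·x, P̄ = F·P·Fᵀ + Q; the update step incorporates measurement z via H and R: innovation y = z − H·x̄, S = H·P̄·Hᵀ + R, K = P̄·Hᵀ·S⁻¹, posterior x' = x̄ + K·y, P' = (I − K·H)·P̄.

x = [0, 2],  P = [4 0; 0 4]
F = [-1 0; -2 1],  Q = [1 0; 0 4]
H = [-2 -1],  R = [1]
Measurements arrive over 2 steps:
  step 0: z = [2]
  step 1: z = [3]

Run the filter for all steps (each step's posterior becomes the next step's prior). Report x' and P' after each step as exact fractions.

step 0: x̄ = F·x = [0, 2]
step 0: P̄ = F·P·Fᵀ + Q = [5 8; 8 24]
step 0: y = z − H·x̄ = [4]
step 0: S = H·P̄·Hᵀ + R = [77]
step 0: K = P̄·Hᵀ·S⁻¹ = [-18/77; -40/77]
step 0: x' = x̄ + K·y = [-72/77, -6/77]
step 0: P' = (I − K·H)·P̄ = [61/77 -104/77; -104/77 248/77]
step 1: x̄ = F·x = [72/77, 138/77]
step 1: P̄ = F·P·Fᵀ + Q = [138/77 226/77; 226/77 1216/77]
step 1: y = z − H·x̄ = [513/77]
step 1: S = H·P̄·Hᵀ + R = [2749/77]
step 1: K = P̄·Hᵀ·S⁻¹ = [-502/2749; -1668/2749]
step 1: x' = x̄ + K·y = [-774/2749, -6186/2749]
step 1: P' = (I − K·H)·P̄ = [1654/2749 -2806/2749; -2806/2749 7280/2749]

step 0: x' = [-72/77, -6/77], P' = [61/77 -104/77; -104/77 248/77]
step 1: x' = [-774/2749, -6186/2749], P' = [1654/2749 -2806/2749; -2806/2749 7280/2749]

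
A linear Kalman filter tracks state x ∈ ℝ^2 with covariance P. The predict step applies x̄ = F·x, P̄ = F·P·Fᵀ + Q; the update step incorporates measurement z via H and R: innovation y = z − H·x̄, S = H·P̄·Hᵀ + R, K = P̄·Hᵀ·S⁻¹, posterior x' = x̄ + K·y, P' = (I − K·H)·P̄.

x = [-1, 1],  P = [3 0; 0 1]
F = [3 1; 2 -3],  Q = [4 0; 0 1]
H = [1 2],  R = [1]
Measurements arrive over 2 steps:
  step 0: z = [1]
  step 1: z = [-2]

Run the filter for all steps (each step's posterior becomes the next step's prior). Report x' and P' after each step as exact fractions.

step 0: x' = [444/181, -138/181], P' = [1948/181 -943/181; -943/181 501/181]
step 1: x' = [1341/2744, -1691/1372], P' = [675203/175616 -157133/87808; -157133/87808 47331/43904]

step 0: x̄ = F·x = [-2, -5]
step 0: P̄ = F·P·Fᵀ + Q = [32 15; 15 22]
step 0: y = z − H·x̄ = [13]
step 0: S = H·P̄·Hᵀ + R = [181]
step 0: K = P̄·Hᵀ·S⁻¹ = [62/181; 59/181]
step 0: x' = x̄ + K·y = [444/181, -138/181]
step 0: P' = (I − K·H)·P̄ = [1948/181 -943/181; -943/181 501/181]
step 1: x̄ = F·x = [1194/181, 1302/181]
step 1: P̄ = F·P·Fᵀ + Q = [13099/181 16786/181; 16786/181 23798/181]
step 1: y = z − H·x̄ = [-4160/181]
step 1: S = H·P̄·Hᵀ + R = [175616/181]
step 1: K = P̄·Hᵀ·S⁻¹ = [46671/175616; 32191/87808]
step 1: x' = x̄ + K·y = [1341/2744, -1691/1372]
step 1: P' = (I − K·H)·P̄ = [675203/175616 -157133/87808; -157133/87808 47331/43904]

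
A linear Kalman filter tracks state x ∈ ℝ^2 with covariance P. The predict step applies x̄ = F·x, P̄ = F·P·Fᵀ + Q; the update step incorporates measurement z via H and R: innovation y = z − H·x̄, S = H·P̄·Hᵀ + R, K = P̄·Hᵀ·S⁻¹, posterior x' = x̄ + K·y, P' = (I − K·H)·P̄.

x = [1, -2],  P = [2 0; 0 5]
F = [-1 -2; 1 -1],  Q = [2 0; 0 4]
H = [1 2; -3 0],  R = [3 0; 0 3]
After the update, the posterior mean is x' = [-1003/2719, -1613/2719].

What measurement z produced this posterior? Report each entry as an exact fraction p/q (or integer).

x̄ = F·x = [3, 3]
P̄ = F·P·Fᵀ + Q = [24 8; 8 11]
S = H·P̄·Hᵀ + R = [103 -120; -120 219]
K = P̄·Hᵀ·S⁻¹ = [40/2719 -872/2719; 1230/2719 376/2719]
x' − x̄ = [-9160/2719, -9770/2719] = K·y
y = (KᵀK)⁻¹·Kᵀ·(x' − x̄) = [-11, 10]
z = y + H·x̄ = [-11, 10] + [9, -9] = [-2, 1]

z = [-2, 1]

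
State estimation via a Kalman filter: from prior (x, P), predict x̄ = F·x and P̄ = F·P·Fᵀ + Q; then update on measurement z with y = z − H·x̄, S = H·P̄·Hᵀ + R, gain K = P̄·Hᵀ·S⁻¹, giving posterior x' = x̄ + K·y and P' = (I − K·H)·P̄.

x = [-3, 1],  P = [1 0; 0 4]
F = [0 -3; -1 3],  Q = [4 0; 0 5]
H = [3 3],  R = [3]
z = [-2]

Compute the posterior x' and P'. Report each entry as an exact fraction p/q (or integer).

x' = [-137/31, 120/31]
P' = [1192/31 -1188/31; -1188/31 1194/31]

x̄ = F·x = [-3, 6]
P̄ = F·P·Fᵀ + Q = [40 -36; -36 42]
y = z − H·x̄ = [-11]
S = H·P̄·Hᵀ + R = [93]
K = P̄·Hᵀ·S⁻¹ = [4/31; 6/31]
x' = x̄ + K·y = [-137/31, 120/31]
P' = (I − K·H)·P̄ = [1192/31 -1188/31; -1188/31 1194/31]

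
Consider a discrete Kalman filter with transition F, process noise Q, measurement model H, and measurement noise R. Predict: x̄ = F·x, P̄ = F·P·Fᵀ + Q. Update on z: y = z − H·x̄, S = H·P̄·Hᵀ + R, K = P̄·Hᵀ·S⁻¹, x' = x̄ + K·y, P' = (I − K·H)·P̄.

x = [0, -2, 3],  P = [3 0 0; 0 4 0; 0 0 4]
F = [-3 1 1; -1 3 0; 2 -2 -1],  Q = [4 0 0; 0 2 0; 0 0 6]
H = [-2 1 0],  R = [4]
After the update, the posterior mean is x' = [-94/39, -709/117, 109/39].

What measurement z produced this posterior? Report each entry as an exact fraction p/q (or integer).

z = [-1]

x̄ = F·x = [1, -6, 1]
P̄ = F·P·Fᵀ + Q = [39 21 -30; 21 41 -30; -30 -30 38]
S = H·P̄·Hᵀ + R = [117]
K = P̄·Hᵀ·S⁻¹ = [-19/39; -1/117; 10/39]
x' − x̄ = [-133/39, -7/117, 70/39] = K·y
y = (KᵀK)⁻¹·Kᵀ·(x' − x̄) = [7]
z = y + H·x̄ = [7] + [-8] = [-1]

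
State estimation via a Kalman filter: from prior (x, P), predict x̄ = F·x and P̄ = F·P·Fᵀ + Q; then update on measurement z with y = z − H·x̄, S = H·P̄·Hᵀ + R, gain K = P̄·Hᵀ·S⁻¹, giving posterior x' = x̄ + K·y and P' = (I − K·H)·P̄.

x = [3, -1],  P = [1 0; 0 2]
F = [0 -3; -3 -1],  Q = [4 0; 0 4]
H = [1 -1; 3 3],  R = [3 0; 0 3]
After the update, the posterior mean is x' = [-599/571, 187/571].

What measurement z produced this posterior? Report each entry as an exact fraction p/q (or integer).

x̄ = F·x = [3, -8]
P̄ = F·P·Fᵀ + Q = [22 6; 6 15]
S = H·P̄·Hᵀ + R = [28 21; 21 444]
K = P̄·Hᵀ·S⁻¹ = [1780/3997 96/571; -1773/3997 93/571]
x' − x̄ = [-2312/571, 4755/571] = K·y
y = (KᵀK)⁻¹·Kᵀ·(x' − x̄) = [-14, 13]
z = y + H·x̄ = [-14, 13] + [11, -15] = [-3, -2]

z = [-3, -2]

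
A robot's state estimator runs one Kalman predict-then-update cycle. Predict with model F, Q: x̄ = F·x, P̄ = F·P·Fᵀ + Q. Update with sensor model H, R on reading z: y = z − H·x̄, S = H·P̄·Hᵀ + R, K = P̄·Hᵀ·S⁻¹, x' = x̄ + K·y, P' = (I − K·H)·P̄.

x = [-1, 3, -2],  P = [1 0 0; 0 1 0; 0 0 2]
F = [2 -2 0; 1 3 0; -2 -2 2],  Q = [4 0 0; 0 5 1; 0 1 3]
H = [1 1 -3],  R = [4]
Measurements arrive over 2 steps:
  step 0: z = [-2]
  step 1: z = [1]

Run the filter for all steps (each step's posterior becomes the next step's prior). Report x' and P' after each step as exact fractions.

step 0: x̄ = F·x = [-8, 8, -8]
step 0: P̄ = F·P·Fᵀ + Q = [12 -4 0; -4 15 -7; 0 -7 19]
step 0: y = z − H·x̄ = [-26]
step 0: S = H·P̄·Hᵀ + R = [236]
step 0: K = P̄·Hᵀ·S⁻¹ = [2/59; 8/59; -16/59]
step 0: x' = x̄ + K·y = [-524/59, 264/59, -56/59]
step 0: P' = (I − K·H)·P̄ = [692/59 -300/59 128/59; -300/59 629/59 99/59; 128/59 99/59 97/59]
step 1: x̄ = F·x = [-1576/59, 268/59, 408/59]
step 1: P̄ = F·P·Fᵀ + Q = [7920/59 -3590/59 -136/59; -3590/59 4848/59 -1849/59; -136/59 -1849/59 1633/59]
step 1: y = z − H·x̄ = [2591/59]
step 1: S = H·P̄·Hᵀ + R = [32431/59]
step 1: K = P̄·Hᵀ·S⁻¹ = [4738/32431; 6805/32431; -6884/32431]
step 1: x' = x̄ + K·y = [-658222/32431, 446157/32431, -78044/32431]
step 1: P' = (I − K·H)·P̄ = [3972964/32431 -2519820/32431 478064/32431; -2519820/32431 1879957/32431 -222361/32431; 478064/32431 -222361/32431 94413/32431]

step 0: x' = [-524/59, 264/59, -56/59], P' = [692/59 -300/59 128/59; -300/59 629/59 99/59; 128/59 99/59 97/59]
step 1: x' = [-658222/32431, 446157/32431, -78044/32431], P' = [3972964/32431 -2519820/32431 478064/32431; -2519820/32431 1879957/32431 -222361/32431; 478064/32431 -222361/32431 94413/32431]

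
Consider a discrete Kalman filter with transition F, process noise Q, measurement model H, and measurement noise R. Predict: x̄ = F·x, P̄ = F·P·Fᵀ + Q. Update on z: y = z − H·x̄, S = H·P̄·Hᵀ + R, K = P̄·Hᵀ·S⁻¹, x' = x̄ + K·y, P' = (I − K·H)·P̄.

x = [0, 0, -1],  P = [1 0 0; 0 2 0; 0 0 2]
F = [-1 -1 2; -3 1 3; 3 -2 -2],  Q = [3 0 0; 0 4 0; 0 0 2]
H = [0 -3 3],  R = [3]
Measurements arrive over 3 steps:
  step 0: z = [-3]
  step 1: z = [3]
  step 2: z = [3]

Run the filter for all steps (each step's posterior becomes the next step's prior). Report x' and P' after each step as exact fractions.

step 0: x' = [-302/331, 51/331, -274/331], P' = [3434/331 823/331 803/331; 823/331 831/331 773/331; 803/331 773/331 825/331]
step 1: x' = [-400929/297619, -298101/297619, -1408/297619], P' = [1200348/297619 27051/297619 11099/297619; 27051/297619 494656/297619 444674/297619; 11099/297619 444674/297619 493788/297619]
step 2: x' = [316809634/220783489, -6585678/220783489, 212395961/220783489], P' = [854537181/220783489 22806447/220783489 11813303/220783489; 22806447/220783489 366761384/220783489 329620452/220783489; 11813303/220783489 329620452/220783489 365974810/220783489]

step 0: x̄ = F·x = [-2, -3, 2]
step 0: P̄ = F·P·Fᵀ + Q = [14 13 -7; 13 33 -25; -7 -25 27]
step 0: y = z − H·x̄ = [-18]
step 0: S = H·P̄·Hᵀ + R = [993]
step 0: K = P̄·Hᵀ·S⁻¹ = [-20/331; -58/331; 52/331]
step 0: x' = x̄ + K·y = [-302/331, 51/331, -274/331]
step 0: P' = (I − K·H)·P̄ = [3434/331 823/331 803/331; 823/331 831/331 773/331; 803/331 773/331 825/331]
step 1: x̄ = F·x = [-297/331, 135/331, -460/331]
step 1: P̄ = F·P·Fᵀ + Q = [3900/331 8067/331 -7885/331; 8067/331 25732/331 -24250/331; -7885/331 -24250/331 24864/331]
step 1: y = z − H·x̄ = [2778/331]
step 1: S = H·P̄·Hᵀ + R = [892857/331]
step 1: K = P̄·Hᵀ·S⁻¹ = [-15952/297619; -49982/297619; 49114/297619]
step 1: x' = x̄ + K·y = [-400929/297619, -298101/297619, -1408/297619]
step 1: P' = (I − K·H)·P̄ = [1200348/297619 27051/297619 11099/297619; 27051/297619 494656/297619 444674/297619; 11099/297619 444674/297619 493788/297619]
step 2: x̄ = F·x = [696214/297619, 900462/297619, -603769/297619]
step 2: P̄ = F·P·Fᵀ + Q = [2794023/297619 5578653/297619 -5414491/297619; 5578653/297619 19238312/297619 -17902620/297619; -5414491/297619 -17902620/297619 18451738/297619]
step 2: y = z − H·x̄ = [5405550/297619]
step 2: S = H·P̄·Hᵀ + R = [662350467/297619]
step 2: K = P̄·Hᵀ·S⁻¹ = [-10993144/220783489; -37140932/220783489; 36354358/220783489]
step 2: x' = x̄ + K·y = [316809634/220783489, -6585678/220783489, 212395961/220783489]
step 2: P' = (I − K·H)·P̄ = [854537181/220783489 22806447/220783489 11813303/220783489; 22806447/220783489 366761384/220783489 329620452/220783489; 11813303/220783489 329620452/220783489 365974810/220783489]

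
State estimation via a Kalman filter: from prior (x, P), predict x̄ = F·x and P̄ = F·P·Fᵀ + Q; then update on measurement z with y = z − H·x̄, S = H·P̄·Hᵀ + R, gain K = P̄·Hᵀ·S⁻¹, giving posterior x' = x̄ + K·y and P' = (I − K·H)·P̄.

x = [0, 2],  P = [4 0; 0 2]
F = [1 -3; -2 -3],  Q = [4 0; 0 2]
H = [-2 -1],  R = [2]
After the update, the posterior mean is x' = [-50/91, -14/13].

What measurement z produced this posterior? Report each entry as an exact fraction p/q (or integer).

x̄ = F·x = [-6, -6]
P̄ = F·P·Fᵀ + Q = [26 10; 10 36]
S = H·P̄·Hᵀ + R = [182]
K = P̄·Hᵀ·S⁻¹ = [-31/91; -4/13]
x' − x̄ = [496/91, 64/13] = K·y
y = (KᵀK)⁻¹·Kᵀ·(x' − x̄) = [-16]
z = y + H·x̄ = [-16] + [18] = [2]

z = [2]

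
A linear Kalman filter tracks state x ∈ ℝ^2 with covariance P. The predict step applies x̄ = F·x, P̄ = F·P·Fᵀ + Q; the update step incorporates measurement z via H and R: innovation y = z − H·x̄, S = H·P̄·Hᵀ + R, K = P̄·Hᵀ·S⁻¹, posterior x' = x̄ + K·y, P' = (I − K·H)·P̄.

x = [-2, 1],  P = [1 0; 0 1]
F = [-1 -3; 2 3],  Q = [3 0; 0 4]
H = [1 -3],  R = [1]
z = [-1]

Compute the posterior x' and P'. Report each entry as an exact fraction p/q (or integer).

x' = [-371/233, -47/233]
P' = [913/233 289/233; 289/233 117/233]

x̄ = F·x = [-1, -1]
P̄ = F·P·Fᵀ + Q = [13 -11; -11 17]
y = z − H·x̄ = [-3]
S = H·P̄·Hᵀ + R = [233]
K = P̄·Hᵀ·S⁻¹ = [46/233; -62/233]
x' = x̄ + K·y = [-371/233, -47/233]
P' = (I − K·H)·P̄ = [913/233 289/233; 289/233 117/233]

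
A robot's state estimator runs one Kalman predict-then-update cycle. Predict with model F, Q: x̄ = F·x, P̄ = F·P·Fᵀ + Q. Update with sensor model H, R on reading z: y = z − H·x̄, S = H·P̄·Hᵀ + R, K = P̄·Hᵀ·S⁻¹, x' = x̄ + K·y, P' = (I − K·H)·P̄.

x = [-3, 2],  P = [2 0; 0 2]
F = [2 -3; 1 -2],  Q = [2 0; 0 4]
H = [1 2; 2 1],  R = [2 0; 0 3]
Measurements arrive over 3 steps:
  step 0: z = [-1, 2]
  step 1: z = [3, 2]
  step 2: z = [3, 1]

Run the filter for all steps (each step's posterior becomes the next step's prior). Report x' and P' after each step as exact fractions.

step 0: x' = [666/1027, -7/13], P' = [1036/1027 -8/13; -8/13 10/13]
step 1: x' = [174929/248193, 254000/248193], P' = [744644/744579 -453412/744579; -453412/744579 568328/744579]
step 2: x' = [467903/2833278, 552444/472213], P' = [29745605/29749419 -18112810/29749419; -18112810/29749419 22705820/29749419]

step 0: x̄ = F·x = [-12, -7]
step 0: P̄ = F·P·Fᵀ + Q = [28 16; 16 14]
step 0: y = z − H·x̄ = [25, 33]
step 0: S = H·P̄·Hᵀ + R = [150 164; 164 193]
step 0: K = P̄·Hᵀ·S⁻¹ = [-114/1027 480/1027; 6/13 -2/13]
step 0: x' = x̄ + K·y = [666/1027, -7/13]
step 0: P' = (I − K·H)·P̄ = [1036/1027 -8/13; -8/13 10/13]
step 1: x̄ = F·x = [2991/1027, 1772/1027]
step 1: P̄ = F·P·Fᵀ + Q = [20892/1027 11236/1027; 11236/1027 10832/1027]
step 1: y = z − H·x̄ = [-3454/1027, -5700/1027]
step 1: S = H·P̄·Hᵀ + R = [111218/1027 119628/1027; 119628/1027 142425/1027]
step 1: K = P̄·Hᵀ·S⁻¹ = [-9010/82731 345292/744579; 37958/82731 -112832/744579]
step 1: x' = x̄ + K·y = [174929/248193, 254000/248193]
step 1: P' = (I − K·H)·P̄ = [744644/744579 -453412/744579; -453412/744579 568328/744579]
step 2: x̄ = F·x = [-412142/248193, -333071/248193]
step 2: P̄ = F·P·Fᵀ + Q = [15023630/744579 8073140/744579; 8073140/744579 7809920/744579]
step 2: y = z − H·x̄ = [607621/82731, 156172/27577]
step 2: S = H·P̄·Hᵀ + R = [8893892/82731 3186400/27577; 3186400/27577 3793731/27577]
step 2: K = P̄·Hᵀ·S⁻¹ = [-2160005/19832946 656800/1416639; 4549805/9916473 -214600/1416639]
step 2: x' = x̄ + K·y = [467903/2833278, 552444/472213]
step 2: P' = (I − K·H)·P̄ = [29745605/29749419 -18112810/29749419; -18112810/29749419 22705820/29749419]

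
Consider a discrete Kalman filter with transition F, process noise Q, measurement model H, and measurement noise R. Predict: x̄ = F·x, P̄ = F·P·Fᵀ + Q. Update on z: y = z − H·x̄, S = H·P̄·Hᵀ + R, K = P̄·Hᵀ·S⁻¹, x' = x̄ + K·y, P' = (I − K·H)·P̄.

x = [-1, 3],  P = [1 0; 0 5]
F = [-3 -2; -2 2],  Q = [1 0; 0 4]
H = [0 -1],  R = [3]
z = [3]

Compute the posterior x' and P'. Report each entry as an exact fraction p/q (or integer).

x' = [61/31, -60/31]
P' = [734/31 -42/31; -42/31 84/31]

x̄ = F·x = [-3, 8]
P̄ = F·P·Fᵀ + Q = [30 -14; -14 28]
y = z − H·x̄ = [11]
S = H·P̄·Hᵀ + R = [31]
K = P̄·Hᵀ·S⁻¹ = [14/31; -28/31]
x' = x̄ + K·y = [61/31, -60/31]
P' = (I − K·H)·P̄ = [734/31 -42/31; -42/31 84/31]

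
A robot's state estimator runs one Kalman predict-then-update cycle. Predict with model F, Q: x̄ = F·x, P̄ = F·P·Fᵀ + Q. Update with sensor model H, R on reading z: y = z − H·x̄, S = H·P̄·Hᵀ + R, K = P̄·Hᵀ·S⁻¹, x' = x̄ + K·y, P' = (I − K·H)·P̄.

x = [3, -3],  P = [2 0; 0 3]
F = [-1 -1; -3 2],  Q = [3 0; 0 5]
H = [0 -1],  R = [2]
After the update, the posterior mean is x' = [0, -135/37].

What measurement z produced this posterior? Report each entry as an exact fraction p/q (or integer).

z = [3]

x̄ = F·x = [0, -15]
P̄ = F·P·Fᵀ + Q = [8 0; 0 35]
S = H·P̄·Hᵀ + R = [37]
K = P̄·Hᵀ·S⁻¹ = [0; -35/37]
x' − x̄ = [0, 420/37] = K·y
y = (KᵀK)⁻¹·Kᵀ·(x' − x̄) = [-12]
z = y + H·x̄ = [-12] + [15] = [3]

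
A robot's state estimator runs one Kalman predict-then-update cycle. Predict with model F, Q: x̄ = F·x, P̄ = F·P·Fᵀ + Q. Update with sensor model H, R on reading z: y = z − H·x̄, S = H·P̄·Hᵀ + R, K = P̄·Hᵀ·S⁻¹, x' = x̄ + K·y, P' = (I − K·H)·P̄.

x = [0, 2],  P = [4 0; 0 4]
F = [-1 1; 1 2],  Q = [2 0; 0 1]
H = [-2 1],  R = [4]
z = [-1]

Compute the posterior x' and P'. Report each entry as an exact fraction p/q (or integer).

x' = [114/49, 183/49]
P' = [234/49 404/49; 404/49 860/49]

x̄ = F·x = [2, 4]
P̄ = F·P·Fᵀ + Q = [10 4; 4 21]
y = z − H·x̄ = [-1]
S = H·P̄·Hᵀ + R = [49]
K = P̄·Hᵀ·S⁻¹ = [-16/49; 13/49]
x' = x̄ + K·y = [114/49, 183/49]
P' = (I − K·H)·P̄ = [234/49 404/49; 404/49 860/49]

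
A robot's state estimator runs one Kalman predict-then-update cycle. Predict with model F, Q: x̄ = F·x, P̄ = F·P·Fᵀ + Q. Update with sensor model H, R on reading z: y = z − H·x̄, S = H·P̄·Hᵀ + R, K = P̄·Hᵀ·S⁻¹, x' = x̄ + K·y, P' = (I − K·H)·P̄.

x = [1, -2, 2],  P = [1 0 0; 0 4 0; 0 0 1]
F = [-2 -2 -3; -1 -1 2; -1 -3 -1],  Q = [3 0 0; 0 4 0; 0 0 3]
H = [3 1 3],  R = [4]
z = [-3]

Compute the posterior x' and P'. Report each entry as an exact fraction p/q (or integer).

x̄ = F·x = [-4, 5, 3]
P̄ = F·P·Fᵀ + Q = [32 4 29; 4 13 11; 29 11 41]
y = z − H·x̄ = [-5]
S = H·P̄·Hᵀ + R = [1286]
K = P̄·Hᵀ·S⁻¹ = [187/1286; 29/643; 221/1286]
x' = x̄ + K·y = [-6079/1286, 3070/643, 2753/1286]
P' = (I − K·H)·P̄ = [6183/1286 -2851/643 -4033/1286; -2851/643 6677/643 664/643; -4033/1286 664/643 3885/1286]

x' = [-6079/1286, 3070/643, 2753/1286]
P' = [6183/1286 -2851/643 -4033/1286; -2851/643 6677/643 664/643; -4033/1286 664/643 3885/1286]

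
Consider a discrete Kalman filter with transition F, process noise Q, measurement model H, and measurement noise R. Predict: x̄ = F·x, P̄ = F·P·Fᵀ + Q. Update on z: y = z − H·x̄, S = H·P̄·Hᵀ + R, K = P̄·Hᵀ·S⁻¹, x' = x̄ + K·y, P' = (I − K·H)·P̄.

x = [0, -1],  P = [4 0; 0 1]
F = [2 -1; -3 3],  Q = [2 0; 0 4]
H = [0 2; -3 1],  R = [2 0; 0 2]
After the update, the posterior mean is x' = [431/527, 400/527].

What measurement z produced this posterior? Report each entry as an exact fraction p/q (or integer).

x̄ = F·x = [1, -3]
P̄ = F·P·Fᵀ + Q = [19 -27; -27 49]
S = H·P̄·Hᵀ + R = [198 260; 260 384]
K = P̄·Hᵀ·S⁻¹ = [69/527 -162/527; 479/1054 65/2108]
x' − x̄ = [-96/527, 1981/527] = K·y
y = (KᵀK)⁻¹·Kᵀ·(x' − x̄) = [8, 4]
z = y + H·x̄ = [8, 4] + [-6, -6] = [2, -2]

z = [2, -2]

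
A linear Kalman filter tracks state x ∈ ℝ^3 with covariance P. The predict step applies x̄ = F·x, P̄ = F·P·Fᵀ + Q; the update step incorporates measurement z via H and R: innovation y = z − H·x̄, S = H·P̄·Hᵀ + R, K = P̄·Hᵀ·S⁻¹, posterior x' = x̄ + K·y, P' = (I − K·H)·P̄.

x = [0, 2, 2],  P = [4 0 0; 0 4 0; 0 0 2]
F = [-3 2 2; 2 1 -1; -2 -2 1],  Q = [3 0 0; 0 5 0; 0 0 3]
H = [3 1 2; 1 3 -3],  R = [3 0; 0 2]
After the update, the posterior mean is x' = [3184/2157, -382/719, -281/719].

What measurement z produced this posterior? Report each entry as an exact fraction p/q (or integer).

x̄ = F·x = [8, 0, -2]
P̄ = F·P·Fᵀ + Q = [63 -20 12; -20 27 -26; 12 -26 37]
S = H·P̄·Hᵀ + R = [665 -314; -314 917]
K = P̄·Hᵀ·S⁻¹ = [166619/511209 38657/511209; -3811/56801 7305/56801; 7150/170403 -30443/170403]
x' − x̄ = [-14072/2157, -382/719, 1157/719] = K·y
y = (KᵀK)⁻¹·Kᵀ·(x' − x̄) = [-17, -13]
z = y + H·x̄ = [-17, -13] + [20, 14] = [3, 1]

z = [3, 1]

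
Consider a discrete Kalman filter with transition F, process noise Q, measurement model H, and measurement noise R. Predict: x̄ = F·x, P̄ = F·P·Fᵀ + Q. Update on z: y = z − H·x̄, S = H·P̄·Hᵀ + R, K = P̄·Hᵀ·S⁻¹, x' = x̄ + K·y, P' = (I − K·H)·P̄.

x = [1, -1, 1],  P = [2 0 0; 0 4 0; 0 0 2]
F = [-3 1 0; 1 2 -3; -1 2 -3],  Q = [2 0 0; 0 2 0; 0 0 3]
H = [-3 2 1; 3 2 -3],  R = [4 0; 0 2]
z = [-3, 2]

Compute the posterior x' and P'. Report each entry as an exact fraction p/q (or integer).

x̄ = F·x = [-4, -4, -6]
P̄ = F·P·Fᵀ + Q = [24 2 14; 2 38 32; 14 32 39]
y = z − H·x̄ = [-1, 4]
S = H·P̄·Hᵀ + R = [431 -141; -141 109]
K = P̄·Hᵀ·S⁻¹ = [-546/13549 3520/13549; 4572/13549 4174/13549; 2549/13549 1930/13549]
x' = x̄ + K·y = [-39570/13549, -42072/13549, -76123/13549]
P' = (I − K·H)·P̄ = [176012/13549 132070/13549 261712/13549; 132070/13549 106954/13549 200590/13549; 261712/13549 200590/13549 394152/13549]

x' = [-39570/13549, -42072/13549, -76123/13549]
P' = [176012/13549 132070/13549 261712/13549; 132070/13549 106954/13549 200590/13549; 261712/13549 200590/13549 394152/13549]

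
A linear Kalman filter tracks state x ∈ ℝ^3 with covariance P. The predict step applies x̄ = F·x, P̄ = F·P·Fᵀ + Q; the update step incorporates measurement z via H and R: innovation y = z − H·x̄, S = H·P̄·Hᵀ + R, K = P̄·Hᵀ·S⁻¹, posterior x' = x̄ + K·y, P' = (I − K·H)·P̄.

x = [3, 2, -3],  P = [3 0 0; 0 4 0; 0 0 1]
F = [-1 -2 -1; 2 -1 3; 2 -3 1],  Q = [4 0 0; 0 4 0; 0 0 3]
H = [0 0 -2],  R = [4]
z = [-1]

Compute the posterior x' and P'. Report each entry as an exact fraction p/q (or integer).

x̄ = F·x = [-4, -5, -3]
P̄ = F·P·Fᵀ + Q = [24 -1 17; -1 29 27; 17 27 52]
y = z − H·x̄ = [-7]
S = H·P̄·Hᵀ + R = [212]
K = P̄·Hᵀ·S⁻¹ = [-17/106; -27/106; -26/53]
x' = x̄ + K·y = [-305/106, -341/106, 23/53]
P' = (I − K·H)·P̄ = [983/53 -512/53 17/53; -512/53 808/53 27/53; 17/53 27/53 52/53]

x' = [-305/106, -341/106, 23/53]
P' = [983/53 -512/53 17/53; -512/53 808/53 27/53; 17/53 27/53 52/53]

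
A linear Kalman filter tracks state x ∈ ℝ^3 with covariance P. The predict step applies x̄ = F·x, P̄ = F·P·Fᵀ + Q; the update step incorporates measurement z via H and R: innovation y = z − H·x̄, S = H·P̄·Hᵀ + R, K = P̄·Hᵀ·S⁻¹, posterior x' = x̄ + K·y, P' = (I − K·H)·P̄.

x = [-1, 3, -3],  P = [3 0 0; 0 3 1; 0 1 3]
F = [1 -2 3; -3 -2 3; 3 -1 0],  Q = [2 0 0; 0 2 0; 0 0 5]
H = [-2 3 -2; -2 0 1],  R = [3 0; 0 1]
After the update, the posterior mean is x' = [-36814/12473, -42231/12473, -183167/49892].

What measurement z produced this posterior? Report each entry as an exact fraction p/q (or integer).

x̄ = F·x = [-16, -12, -6]
P̄ = F·P·Fᵀ + Q = [32 18 12; 18 56 -24; 12 -24 35]
S = H·P̄·Hᵀ + R = [943 -98; -98 116]
K = P̄·Hᵀ·S⁻¹ = [-1130/12473 -6546/12473; 1875/12473 -9735/24946; -9089/49892 -5895/99784]
x' − x̄ = [162754/12473, 107445/12473, 116185/49892] = K·y
y = (KᵀK)⁻¹·Kᵀ·(x' − x̄) = [-5, -24]
z = y + H·x̄ = [-5, -24] + [8, 26] = [3, 2]

z = [3, 2]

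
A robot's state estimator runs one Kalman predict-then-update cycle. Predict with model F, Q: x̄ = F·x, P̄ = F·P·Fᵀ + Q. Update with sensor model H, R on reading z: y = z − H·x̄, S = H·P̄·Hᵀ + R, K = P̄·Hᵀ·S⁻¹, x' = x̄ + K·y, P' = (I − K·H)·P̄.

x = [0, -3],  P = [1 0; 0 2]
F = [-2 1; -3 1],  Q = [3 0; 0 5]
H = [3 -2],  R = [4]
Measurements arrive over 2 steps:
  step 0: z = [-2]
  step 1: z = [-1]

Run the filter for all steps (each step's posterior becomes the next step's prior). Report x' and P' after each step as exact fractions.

step 0: x̄ = F·x = [-3, -3]
step 0: P̄ = F·P·Fᵀ + Q = [9 8; 8 16]
step 0: y = z − H·x̄ = [1]
step 0: S = H·P̄·Hᵀ + R = [53]
step 0: K = P̄·Hᵀ·S⁻¹ = [11/53; -8/53]
step 0: x' = x̄ + K·y = [-148/53, -167/53]
step 0: P' = (I − K·H)·P̄ = [356/53 512/53; 512/53 784/53]
step 1: x̄ = F·x = [129/53, 277/53]
step 1: P̄ = F·P·Fᵀ + Q = [319/53 360/53; 360/53 1181/53]
step 1: y = z − H·x̄ = [114/53]
step 1: S = H·P̄·Hᵀ + R = [3487/53]
step 1: K = P̄·Hᵀ·S⁻¹ = [237/3487; -1282/3487]
step 1: x' = x̄ + K·y = [8997/3487, 15467/3487]
step 1: P' = (I − K·H)·P̄ = [19928/3487 29418/3487; 29418/3487 46691/3487]

step 0: x' = [-148/53, -167/53], P' = [356/53 512/53; 512/53 784/53]
step 1: x' = [8997/3487, 15467/3487], P' = [19928/3487 29418/3487; 29418/3487 46691/3487]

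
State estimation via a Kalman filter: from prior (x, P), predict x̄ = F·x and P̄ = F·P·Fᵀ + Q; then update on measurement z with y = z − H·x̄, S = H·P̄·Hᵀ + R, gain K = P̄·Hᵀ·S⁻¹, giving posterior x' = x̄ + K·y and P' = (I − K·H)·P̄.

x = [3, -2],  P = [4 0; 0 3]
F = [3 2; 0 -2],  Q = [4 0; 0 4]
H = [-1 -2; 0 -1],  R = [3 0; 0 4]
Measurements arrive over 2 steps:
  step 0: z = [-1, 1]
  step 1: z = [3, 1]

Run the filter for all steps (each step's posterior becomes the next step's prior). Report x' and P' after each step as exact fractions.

step 0: x' = [128/51, -28/51], P' = [3424/255 -1412/255; -1412/255 736/255]
step 1: x' = [-529/49449, -136673/98898], P' = [400636/49449 -149132/49449; -149132/49449 84658/49449]

step 0: x̄ = F·x = [5, 4]
step 0: P̄ = F·P·Fᵀ + Q = [52 -12; -12 16]
step 0: y = z − H·x̄ = [12, 5]
step 0: S = H·P̄·Hᵀ + R = [71 20; 20 20]
step 0: K = P̄·Hᵀ·S⁻¹ = [-40/51 353/255; -4/51 -184/255]
step 0: x' = x̄ + K·y = [128/51, -28/51]
step 0: P' = (I − K·H)·P̄ = [3424/255 -1412/255; -1412/255 736/255]
step 1: x̄ = F·x = [328/51, 56/51]
step 1: P̄ = F·P·Fᵀ + Q = [17836/255 5528/255; 5528/255 3964/255]
step 1: y = z − H·x̄ = [593/51, 107/51]
step 1: S = H·P̄·Hᵀ + R = [56569/255 13456/255; 13456/255 4984/255]
step 1: K = P̄·Hᵀ·S⁻¹ = [-34124/49449 37283/49449; -6728/49449 -42329/98898]
step 1: x' = x̄ + K·y = [-529/49449, -136673/98898]
step 1: P' = (I − K·H)·P̄ = [400636/49449 -149132/49449; -149132/49449 84658/49449]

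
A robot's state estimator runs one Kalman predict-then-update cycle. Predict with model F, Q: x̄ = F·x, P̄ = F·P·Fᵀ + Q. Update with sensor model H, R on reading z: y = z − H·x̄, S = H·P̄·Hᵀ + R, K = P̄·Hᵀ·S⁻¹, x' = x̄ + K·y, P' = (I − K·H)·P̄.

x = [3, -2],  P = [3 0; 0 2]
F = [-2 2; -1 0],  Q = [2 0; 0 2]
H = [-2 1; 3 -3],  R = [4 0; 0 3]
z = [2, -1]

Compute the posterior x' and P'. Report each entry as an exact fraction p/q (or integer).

x̄ = F·x = [-10, -3]
P̄ = F·P·Fᵀ + Q = [22 6; 6 5]
y = z − H·x̄ = [-15, 20]
S = H·P̄·Hᵀ + R = [73 -93; -93 138]
K = P̄·Hᵀ·S⁻¹ = [-52/95 -2/95; -229/475 -144/475]
x' = x̄ + K·y = [-42/19, -174/95]
P' = (I − K·H)·P̄ = [42/19 212/95; 212/95 1204/475]

x' = [-42/19, -174/95]
P' = [42/19 212/95; 212/95 1204/475]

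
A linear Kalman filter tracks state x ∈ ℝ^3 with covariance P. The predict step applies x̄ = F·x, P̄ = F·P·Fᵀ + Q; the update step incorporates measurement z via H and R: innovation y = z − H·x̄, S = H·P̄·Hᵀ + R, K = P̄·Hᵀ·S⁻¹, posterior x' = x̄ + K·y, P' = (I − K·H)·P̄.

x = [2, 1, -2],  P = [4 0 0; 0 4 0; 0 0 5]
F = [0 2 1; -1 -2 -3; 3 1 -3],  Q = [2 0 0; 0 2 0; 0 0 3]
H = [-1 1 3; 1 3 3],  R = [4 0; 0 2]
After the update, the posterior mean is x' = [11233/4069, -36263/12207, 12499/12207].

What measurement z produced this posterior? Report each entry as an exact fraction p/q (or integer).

x̄ = F·x = [0, 2, 13]
P̄ = F·P·Fᵀ + Q = [23 -31 -7; -31 67 25; -7 25 88]
S = H·P̄·Hᵀ + R = [1140 1332; 1332 1642]
K = P̄·Hᵀ·S⁻¹ = [-323/16276 -160/4069; -21137/48828 2036/4069; 5476/12207 -658/4069]
x' − x̄ = [11233/4069, -60677/12207, -146192/12207] = K·y
y = (KᵀK)⁻¹·Kᵀ·(x' − x̄) = [-44, -48]
z = y + H·x̄ = [-44, -48] + [41, 45] = [-3, -3]

z = [-3, -3]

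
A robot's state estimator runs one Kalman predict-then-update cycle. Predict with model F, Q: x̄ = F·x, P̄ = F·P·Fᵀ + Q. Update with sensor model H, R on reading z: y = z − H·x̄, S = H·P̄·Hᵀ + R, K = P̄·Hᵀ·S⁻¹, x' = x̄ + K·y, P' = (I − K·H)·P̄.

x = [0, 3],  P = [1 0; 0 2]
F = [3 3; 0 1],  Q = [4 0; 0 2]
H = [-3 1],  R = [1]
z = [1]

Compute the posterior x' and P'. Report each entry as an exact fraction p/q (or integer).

x' = [57/248, 197/124]
P' = [119/248 135/124; 135/124 199/62]

x̄ = F·x = [9, 3]
P̄ = F·P·Fᵀ + Q = [31 6; 6 4]
y = z − H·x̄ = [25]
S = H·P̄·Hᵀ + R = [248]
K = P̄·Hᵀ·S⁻¹ = [-87/248; -7/124]
x' = x̄ + K·y = [57/248, 197/124]
P' = (I − K·H)·P̄ = [119/248 135/124; 135/124 199/62]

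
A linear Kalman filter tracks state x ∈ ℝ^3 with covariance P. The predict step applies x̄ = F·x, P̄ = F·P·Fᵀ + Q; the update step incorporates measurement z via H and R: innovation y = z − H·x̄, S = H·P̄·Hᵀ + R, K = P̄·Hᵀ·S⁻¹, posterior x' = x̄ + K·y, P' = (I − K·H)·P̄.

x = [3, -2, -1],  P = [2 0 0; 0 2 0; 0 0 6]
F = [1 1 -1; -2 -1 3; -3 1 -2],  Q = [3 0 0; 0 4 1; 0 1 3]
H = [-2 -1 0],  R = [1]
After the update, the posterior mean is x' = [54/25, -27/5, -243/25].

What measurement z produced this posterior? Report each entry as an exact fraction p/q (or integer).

z = [1]

x̄ = F·x = [2, -7, -9]
P̄ = F·P·Fᵀ + Q = [13 -24 8; -24 68 -25; 8 -25 47]
S = H·P̄·Hᵀ + R = [25]
K = P̄·Hᵀ·S⁻¹ = [-2/25; -4/5; 9/25]
x' − x̄ = [4/25, 8/5, -18/25] = K·y
y = (KᵀK)⁻¹·Kᵀ·(x' − x̄) = [-2]
z = y + H·x̄ = [-2] + [3] = [1]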